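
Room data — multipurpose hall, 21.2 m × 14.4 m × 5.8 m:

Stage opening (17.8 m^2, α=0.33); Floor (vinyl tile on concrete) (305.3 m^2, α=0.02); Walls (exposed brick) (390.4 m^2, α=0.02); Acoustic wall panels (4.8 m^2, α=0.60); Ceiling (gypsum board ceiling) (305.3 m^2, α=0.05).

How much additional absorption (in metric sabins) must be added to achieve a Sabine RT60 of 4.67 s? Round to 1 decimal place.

Equivalent absorption area: A₁ = 17.8·0.33 + 305.3·0.02 + 390.4·0.02 + 4.8·0.60 + 305.3·0.05 = 37.933 m^2.
V = 1770.624 m³. Required absorption A₂ = 0.161 × 1770.624 / 4.67 = 61.043 sabins.
ΔA = A₂ − A₁ = 61.043 − 37.933 = 23.1 sabins.

23.1 sabins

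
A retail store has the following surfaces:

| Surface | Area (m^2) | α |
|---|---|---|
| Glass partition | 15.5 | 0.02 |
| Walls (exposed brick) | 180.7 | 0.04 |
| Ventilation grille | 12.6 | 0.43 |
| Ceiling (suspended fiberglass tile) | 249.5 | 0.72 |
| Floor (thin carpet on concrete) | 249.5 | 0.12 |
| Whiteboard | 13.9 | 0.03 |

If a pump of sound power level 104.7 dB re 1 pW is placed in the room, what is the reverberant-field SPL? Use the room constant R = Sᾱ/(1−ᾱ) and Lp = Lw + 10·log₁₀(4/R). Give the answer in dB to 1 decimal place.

A = 222.953 sabins; S = 721.7 m^2.
ᾱ = 222.953/721.7 = 0.3089; R = Sᾱ/(1−ᾱ) = 222.953/(1−0.3089) = 322.606 m^2.
Lp = 104.7 + 10·log₁₀(4/322.606) = 104.7 + (-19.07) = 85.6 dB.

85.6 dB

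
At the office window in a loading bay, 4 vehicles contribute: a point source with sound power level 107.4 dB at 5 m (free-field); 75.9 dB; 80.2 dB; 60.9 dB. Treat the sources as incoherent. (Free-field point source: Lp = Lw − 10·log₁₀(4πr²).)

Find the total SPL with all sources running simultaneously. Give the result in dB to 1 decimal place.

85.0 dB

Source at 5 m: Lp = 107.4 − 10·log₁₀(4π·5²) = 107.4 − 10·log₁₀(314.159) = 82.4 dB.
Σ 10^(Lᵢ/10) = 3.186e+08.
L_total = 10·log₁₀(3.186e+08) = 85.0 dB.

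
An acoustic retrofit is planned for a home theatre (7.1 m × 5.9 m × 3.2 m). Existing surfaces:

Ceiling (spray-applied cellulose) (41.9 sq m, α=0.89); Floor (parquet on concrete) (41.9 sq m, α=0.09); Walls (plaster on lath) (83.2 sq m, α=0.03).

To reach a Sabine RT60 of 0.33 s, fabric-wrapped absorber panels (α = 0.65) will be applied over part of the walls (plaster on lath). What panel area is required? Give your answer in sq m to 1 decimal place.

35.2

Summing Sᵢαᵢ: 37.291 + 3.771 + 2.496 → A₁ = 43.558 sabins.
Required A₂ = 0.161·134.048/0.33 = 65.399 sabins.
Absorption to add: 65.399 − 43.558 = 21.841 sabins.
Net gain per sq m: Δα = 0.65 − 0.03 = 0.62.
Panel area = 21.841 / 0.62 = 35.2 sq m.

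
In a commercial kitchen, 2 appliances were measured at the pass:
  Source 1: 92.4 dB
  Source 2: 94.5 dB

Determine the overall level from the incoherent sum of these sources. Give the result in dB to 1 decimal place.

Converting to relative power and adding: 10^(92.4/10) + 10^(94.5/10) = 4.556e+09.
Combined level = 10 log₁₀(4.556e+09) = 96.6 dB.

96.6 dB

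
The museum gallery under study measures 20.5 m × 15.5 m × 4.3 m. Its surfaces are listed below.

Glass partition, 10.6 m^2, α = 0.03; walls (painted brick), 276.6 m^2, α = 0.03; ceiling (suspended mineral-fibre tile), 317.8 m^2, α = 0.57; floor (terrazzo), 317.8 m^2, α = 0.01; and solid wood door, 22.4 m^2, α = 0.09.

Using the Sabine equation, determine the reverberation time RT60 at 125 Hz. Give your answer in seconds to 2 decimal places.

Equivalent absorption area: A = 10.6×0.03 + 276.6×0.03 + 317.8×0.57 + 317.8×0.01 + 22.4×0.09 = 194.956 m^2.
V = 20.5·15.5·4.3 = 1366.325 m³.
RT60 = 0.161 · V / A = 0.161 × 1366.325 / 194.956 = 1.13 s.

1.13 s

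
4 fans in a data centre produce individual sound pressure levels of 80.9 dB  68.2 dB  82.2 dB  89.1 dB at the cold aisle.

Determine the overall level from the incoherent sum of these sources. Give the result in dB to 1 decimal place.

90.4 dB

Sum in the linear (power) domain: Σ 10^(Lᵢ/10) = 10^(80.9/10) + 10^(68.2/10) + 10^(82.2/10) + 10^(89.1/10) = 1.108e+09.
Back to dB: 10·log₁₀ Σ = 90.4 dB.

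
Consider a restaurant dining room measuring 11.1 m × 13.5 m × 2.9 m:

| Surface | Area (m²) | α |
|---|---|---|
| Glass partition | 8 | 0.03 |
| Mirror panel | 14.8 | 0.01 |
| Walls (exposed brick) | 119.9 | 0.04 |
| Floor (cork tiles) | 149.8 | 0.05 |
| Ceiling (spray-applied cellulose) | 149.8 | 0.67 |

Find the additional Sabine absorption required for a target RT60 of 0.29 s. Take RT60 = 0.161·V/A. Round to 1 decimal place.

128.2 sabins

Equivalent absorption area: A₁ = 8·0.03 + 14.8·0.01 + 119.9·0.04 + 149.8·0.05 + 149.8·0.67 = 113.040 m².
V = 434.565 m³. Required absorption A₂ = 0.161 × 434.565 / 0.29 = 241.259 sabins.
Shortfall: 241.259 − 113.040 = 128.2 sabins.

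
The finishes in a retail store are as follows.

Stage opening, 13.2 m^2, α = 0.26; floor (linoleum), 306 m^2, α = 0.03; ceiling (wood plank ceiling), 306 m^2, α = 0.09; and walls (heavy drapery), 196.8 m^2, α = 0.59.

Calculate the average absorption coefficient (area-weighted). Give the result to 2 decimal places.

Total surface area S = 822.0 m^2.
Weighted sum Σ Sα = 156.264.
ᾱ = A/S = 0.19.

0.19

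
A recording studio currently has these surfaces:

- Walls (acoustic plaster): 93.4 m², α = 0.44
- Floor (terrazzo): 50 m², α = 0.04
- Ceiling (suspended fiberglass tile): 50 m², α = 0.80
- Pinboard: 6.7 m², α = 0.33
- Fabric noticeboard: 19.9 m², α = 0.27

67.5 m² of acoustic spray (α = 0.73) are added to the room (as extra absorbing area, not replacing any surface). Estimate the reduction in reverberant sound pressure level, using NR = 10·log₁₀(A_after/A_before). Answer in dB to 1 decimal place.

Total absorption A_before = 93.4*0.44 + 50*0.04 + 50*0.80 + 6.7*0.33 + 19.9*0.27
  = 41.096 + 2.000 + 40.000 + 2.211 + 5.373 = 90.680 m² sabins.
Added absorption = 67.5 × 0.73 = 49.275 sabins.
A_after = 90.680 + 49.275 = 139.955 sabins.
NR = 10·log₁₀(139.955/90.680) = 1.9 dB.

1.9 dB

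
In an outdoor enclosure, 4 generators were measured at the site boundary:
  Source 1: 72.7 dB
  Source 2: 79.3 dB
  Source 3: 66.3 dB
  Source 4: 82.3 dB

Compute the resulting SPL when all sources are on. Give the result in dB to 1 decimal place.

84.4 dB

Σ 10^(Lᵢ/10) = 2.778e+08.
Combined level = 10 log₁₀(2.778e+08) = 84.4 dB.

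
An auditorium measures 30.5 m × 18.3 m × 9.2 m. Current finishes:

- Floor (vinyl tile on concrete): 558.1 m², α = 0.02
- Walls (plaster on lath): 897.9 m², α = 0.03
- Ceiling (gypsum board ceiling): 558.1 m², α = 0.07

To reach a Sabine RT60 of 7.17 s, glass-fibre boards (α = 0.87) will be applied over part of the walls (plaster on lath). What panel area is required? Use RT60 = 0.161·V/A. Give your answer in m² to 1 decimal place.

Summing Sᵢαᵢ: 11.162 + 26.937 + 39.067 → A₁ = 77.166 sabins.
Required A₂ = 0.161·5134.98/7.17 = 115.304 sabins.
ΔA needed = 115.304 − 77.166 = 38.138 sabins.
Net gain per m²: Δα = 0.87 − 0.03 = 0.84.
Area = ΔA/Δα = 38.138/0.84 = 45.4 m².

45.4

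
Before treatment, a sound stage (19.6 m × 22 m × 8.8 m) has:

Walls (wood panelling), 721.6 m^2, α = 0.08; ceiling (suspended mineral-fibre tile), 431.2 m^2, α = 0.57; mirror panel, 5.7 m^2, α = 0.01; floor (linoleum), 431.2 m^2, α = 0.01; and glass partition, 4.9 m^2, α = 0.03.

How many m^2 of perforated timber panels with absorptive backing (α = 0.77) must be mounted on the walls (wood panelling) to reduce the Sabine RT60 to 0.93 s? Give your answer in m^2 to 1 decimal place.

505.6

Summing Sᵢαᵢ: 57.728 + 245.784 + 0.057 + 4.312 + 0.147 → A₁ = 308.028 sabins.
V = 3794.56 m³. Target absorption A₂ = 0.161 × 3794.56 / 0.93 = 656.908 sabins.
ΔA needed = 656.908 − 308.028 = 348.880 sabins.
Net gain per m^2: Δα = 0.77 − 0.08 = 0.69.
Panel area = 348.880 / 0.69 = 505.6 m^2.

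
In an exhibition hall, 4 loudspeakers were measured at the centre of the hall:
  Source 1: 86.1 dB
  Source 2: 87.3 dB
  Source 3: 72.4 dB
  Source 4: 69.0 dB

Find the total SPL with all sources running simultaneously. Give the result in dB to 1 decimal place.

Sum in the linear (power) domain: Σ 10^(Lᵢ/10) = 10^(86.1/10) + 10^(87.3/10) + 10^(72.4/10) + 10^(69.0/10) = 9.697e+08.
Back to dB: 10·log₁₀ Σ = 89.9 dB.

89.9 dB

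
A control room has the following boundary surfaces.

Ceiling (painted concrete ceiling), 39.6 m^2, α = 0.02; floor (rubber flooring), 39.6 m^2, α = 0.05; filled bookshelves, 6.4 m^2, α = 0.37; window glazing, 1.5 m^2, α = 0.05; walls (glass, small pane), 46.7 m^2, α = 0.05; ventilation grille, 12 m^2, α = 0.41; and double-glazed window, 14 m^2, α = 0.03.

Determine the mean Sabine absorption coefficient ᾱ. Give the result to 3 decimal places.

Total surface area S = 159.8 m^2.
A = 39.6·0.02 + 39.6·0.05 + 6.4·0.37 + 1.5·0.05 + 46.7·0.05 + 12·0.41 + 14·0.03 = 12.890 sabins.
ᾱ = 12.890 / 159.8 = 0.081.

0.081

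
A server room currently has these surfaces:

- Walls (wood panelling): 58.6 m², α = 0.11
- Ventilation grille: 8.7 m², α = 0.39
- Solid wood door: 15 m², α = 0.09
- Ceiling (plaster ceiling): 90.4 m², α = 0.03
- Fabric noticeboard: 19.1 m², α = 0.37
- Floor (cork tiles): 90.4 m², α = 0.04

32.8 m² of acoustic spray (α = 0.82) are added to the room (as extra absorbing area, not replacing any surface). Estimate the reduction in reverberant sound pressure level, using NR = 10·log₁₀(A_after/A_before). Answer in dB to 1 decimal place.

3.2 dB

Summing Sᵢαᵢ: 6.446 + 3.393 + 1.350 + 2.712 + 7.067 + 3.616 → A_before = 24.584 sabins.
Added absorption = 32.8 × 0.82 = 26.896 sabins.
New total A_after = 51.480 sabins.
NR = 10·log₁₀(51.480/24.584) = 3.2 dB.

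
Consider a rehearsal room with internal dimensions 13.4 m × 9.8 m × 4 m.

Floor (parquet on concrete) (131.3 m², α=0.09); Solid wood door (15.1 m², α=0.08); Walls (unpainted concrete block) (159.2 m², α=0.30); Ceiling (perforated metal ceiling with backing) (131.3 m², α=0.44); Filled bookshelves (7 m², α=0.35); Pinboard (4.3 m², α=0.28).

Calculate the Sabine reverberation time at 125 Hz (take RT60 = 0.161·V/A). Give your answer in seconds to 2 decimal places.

A = Σ Sᵢαᵢ = 131.3·0.09 + 15.1·0.08 + 159.2·0.30 + 131.3·0.44 + 7·0.35 + 4.3·0.28 = 122.211 sabins.
Room volume: 525.28 m³.
RT60 = 0.161 · V / A = 0.161 × 525.28 / 122.211 = 0.69 s.

0.69 sec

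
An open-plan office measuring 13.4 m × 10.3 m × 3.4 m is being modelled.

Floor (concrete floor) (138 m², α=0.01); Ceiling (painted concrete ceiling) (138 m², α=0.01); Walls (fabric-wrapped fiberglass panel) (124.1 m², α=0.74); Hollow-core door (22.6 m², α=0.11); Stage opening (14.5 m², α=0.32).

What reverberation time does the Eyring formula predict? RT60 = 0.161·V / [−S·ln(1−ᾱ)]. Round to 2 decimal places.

S = Σ Sᵢ = 437.2 m².
Absorption A = 138×0.01 + 138×0.01 + 124.1×0.74 + 22.6×0.11 + 14.5×0.32 = 101.720 sabins.
ᾱ = 101.720 / 437.2 = 0.2327.
−S·ln(1−ᾱ) = −437.2 × ln(1 − 0.2327) = 115.804.
V = 13.4 × 10.3 × 3.4 = 469.268 m³.
T = 0.161·V/[−S·ln(1−ᾱ)] = 0.161·469.268/115.804 = 0.65 s.

0.65 s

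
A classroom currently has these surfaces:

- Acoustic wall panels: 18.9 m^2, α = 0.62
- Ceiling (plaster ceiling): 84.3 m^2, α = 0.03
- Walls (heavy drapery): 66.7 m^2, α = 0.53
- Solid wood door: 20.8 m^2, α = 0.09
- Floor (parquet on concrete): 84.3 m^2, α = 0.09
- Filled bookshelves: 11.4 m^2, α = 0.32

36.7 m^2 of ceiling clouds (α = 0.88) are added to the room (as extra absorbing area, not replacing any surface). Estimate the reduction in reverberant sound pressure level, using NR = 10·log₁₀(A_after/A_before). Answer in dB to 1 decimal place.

1.8 dB

A_before = Σ Sᵢαᵢ = 18.9·0.62 + 84.3·0.03 + 66.7·0.53 + 20.8·0.09 + 84.3·0.09 + 11.4·0.32 = 62.705 sabins.
Added absorption = 36.7 × 0.88 = 32.296 sabins.
New total A_after = 95.001 sabins.
Reduction = 10 log₁₀(A_after/A_before) = 10 log₁₀(1.5150) = 1.8 dB.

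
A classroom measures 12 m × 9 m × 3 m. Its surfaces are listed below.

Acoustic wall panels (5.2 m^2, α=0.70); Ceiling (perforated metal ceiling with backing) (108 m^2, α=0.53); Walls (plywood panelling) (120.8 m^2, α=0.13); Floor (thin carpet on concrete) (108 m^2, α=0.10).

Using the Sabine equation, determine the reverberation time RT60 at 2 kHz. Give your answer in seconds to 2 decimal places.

Summing Sᵢαᵢ: 3.640 + 57.240 + 15.704 + 10.800 → A = 87.384 sabins.
Room volume: 324 m³.
T = 0.161 V/A = 0.161·324/87.384 = 0.60 s.

0.60 s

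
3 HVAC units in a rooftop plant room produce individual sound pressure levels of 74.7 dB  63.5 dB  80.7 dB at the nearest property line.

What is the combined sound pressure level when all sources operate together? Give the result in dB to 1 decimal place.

81.7 dB

Converting to relative power and adding: 10^(74.7/10) + 10^(63.5/10) + 10^(80.7/10) = 1.492e+08.
L_total = 10·log₁₀(1.492e+08) = 81.7 dB.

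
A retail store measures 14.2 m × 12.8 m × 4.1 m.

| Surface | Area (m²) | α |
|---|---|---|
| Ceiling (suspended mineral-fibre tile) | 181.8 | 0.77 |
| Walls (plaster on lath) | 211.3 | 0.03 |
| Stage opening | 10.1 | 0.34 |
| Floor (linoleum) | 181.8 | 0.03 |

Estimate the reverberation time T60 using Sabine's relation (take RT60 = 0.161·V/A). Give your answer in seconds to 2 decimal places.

0.77 seconds

Equivalent absorption area: A = 181.8·0.77 + 211.3·0.03 + 10.1·0.34 + 181.8·0.03 = 155.213 m².
V = 14.2·12.8·4.1 = 745.216 m³.
RT60 = 0.161 · V / A = 0.161 × 745.216 / 155.213 = 0.77 s.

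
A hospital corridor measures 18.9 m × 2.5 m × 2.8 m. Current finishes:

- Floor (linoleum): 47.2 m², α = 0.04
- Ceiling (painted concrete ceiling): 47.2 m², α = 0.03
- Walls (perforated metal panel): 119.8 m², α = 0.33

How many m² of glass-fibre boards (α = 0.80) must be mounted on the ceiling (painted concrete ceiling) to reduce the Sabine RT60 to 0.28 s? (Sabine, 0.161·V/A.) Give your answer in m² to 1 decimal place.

43.2

A₁ = Σ Sᵢαᵢ = 47.2*0.04 + 47.2*0.03 + 119.8*0.33 = 42.838 sabins.
Required A₂ = 0.161·132.3/0.28 = 76.073 sabins.
Absorption to add: 76.073 − 42.838 = 33.235 sabins.
Each m² of panel replacing the ceiling (painted concrete ceiling) adds (0.80 − 0.03) = 0.77 sabins.
Panel area = 33.235 / 0.77 = 43.2 m².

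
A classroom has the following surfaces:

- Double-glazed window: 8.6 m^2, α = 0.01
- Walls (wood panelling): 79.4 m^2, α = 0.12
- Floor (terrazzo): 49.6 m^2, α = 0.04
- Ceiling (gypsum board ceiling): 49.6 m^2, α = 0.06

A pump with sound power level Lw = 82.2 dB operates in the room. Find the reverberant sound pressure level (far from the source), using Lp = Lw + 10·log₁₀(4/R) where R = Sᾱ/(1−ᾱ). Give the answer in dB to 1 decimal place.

76.2 dB

A = 14.574 sabins; S = 187.2 m^2.
ᾱ = 0.0779, so room constant R = A/(1−ᾱ) = 15.805 m^2.
Lp = Lw + 10 log₁₀(4/R) = 82.2 -5.97 = 76.2 dB.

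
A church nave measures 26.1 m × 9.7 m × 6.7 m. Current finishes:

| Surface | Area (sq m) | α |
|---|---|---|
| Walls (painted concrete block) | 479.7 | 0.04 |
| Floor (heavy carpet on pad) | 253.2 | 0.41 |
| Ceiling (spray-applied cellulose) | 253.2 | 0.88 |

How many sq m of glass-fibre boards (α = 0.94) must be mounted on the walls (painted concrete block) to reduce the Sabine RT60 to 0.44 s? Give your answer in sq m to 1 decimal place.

Summing Sᵢαᵢ: 19.188 + 103.812 + 222.816 → A₁ = 345.816 sabins.
V = 1696.239 m³. Target absorption A₂ = 0.161 × 1696.239 / 0.44 = 620.669 sabins.
ΔA needed = 620.669 − 345.816 = 274.853 sabins.
Each sq m of panel replacing the walls (painted concrete block) adds (0.94 − 0.04) = 0.90 sabins.
Area = ΔA/Δα = 274.853/0.90 = 305.4 sq m.

305.4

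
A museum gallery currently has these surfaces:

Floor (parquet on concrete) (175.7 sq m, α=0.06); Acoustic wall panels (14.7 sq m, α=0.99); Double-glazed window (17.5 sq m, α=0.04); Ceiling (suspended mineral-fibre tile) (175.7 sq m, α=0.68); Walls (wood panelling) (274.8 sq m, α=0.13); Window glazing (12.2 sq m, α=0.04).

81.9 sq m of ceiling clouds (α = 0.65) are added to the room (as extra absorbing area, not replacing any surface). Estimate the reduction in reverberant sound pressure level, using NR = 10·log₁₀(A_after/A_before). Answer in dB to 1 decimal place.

1.1 dB

Summing Sᵢαᵢ: 10.542 + 14.553 + 0.700 + 119.476 + 35.724 + 0.488 → A_before = 181.483 sabins.
Treatment contributes 81.9·0.65 = 53.235 sabins.
New total A_after = 234.718 sabins.
NR = 10·log₁₀(234.718/181.483) = 1.1 dB.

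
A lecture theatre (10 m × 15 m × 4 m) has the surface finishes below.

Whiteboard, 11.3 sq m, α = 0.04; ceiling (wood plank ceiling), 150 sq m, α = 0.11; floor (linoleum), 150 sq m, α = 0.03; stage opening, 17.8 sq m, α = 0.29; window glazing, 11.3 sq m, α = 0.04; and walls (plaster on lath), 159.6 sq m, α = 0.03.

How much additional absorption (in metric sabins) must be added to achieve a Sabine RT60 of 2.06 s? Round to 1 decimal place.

15.0 sabins

Summing Sᵢαᵢ: 0.452 + 16.500 + 4.500 + 5.162 + 0.452 + 4.788 → A₁ = 31.854 sabins.
Target A₂ = 0.161·600/2.06 = 46.893 sabins (V = 600 m³).
Additional absorption ΔA = 46.893 − 31.854 = 15.0 sabins.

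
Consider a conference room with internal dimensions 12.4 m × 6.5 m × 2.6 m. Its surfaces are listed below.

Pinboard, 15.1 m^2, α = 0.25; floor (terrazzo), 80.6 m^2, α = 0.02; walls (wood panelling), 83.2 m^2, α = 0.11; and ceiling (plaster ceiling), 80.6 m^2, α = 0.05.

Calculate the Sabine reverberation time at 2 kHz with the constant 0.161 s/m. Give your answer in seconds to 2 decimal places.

1.82 sec

Total absorption A = 15.1*0.25 + 80.6*0.02 + 83.2*0.11 + 80.6*0.05
  = 3.775 + 1.612 + 9.152 + 4.030 = 18.569 m^2 sabins.
Room volume: 209.56 m³.
RT60 = 0.161 · V / A = 0.161 × 209.56 / 18.569 = 1.82 s.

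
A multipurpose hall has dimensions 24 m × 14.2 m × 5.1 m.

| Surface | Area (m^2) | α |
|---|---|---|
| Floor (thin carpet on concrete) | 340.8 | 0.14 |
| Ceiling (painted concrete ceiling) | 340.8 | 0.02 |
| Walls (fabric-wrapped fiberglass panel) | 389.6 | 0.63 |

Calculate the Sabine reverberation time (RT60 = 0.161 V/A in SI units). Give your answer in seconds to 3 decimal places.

A = Σ Sᵢαᵢ = 340.8×0.14 + 340.8×0.02 + 389.6×0.63 = 299.976 sabins.
V = 24·14.2·5.1 = 1738.08 m³.
Sabine: RT60 = 0.161 × 1738.08 / 299.976 = 0.933 s.

0.933 s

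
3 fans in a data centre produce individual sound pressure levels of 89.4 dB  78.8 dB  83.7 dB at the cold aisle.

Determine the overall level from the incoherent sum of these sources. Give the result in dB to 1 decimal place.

90.7 dB

Σ 10^(Lᵢ/10) = 1.181e+09.
Back to dB: 10·log₁₀ Σ = 90.7 dB.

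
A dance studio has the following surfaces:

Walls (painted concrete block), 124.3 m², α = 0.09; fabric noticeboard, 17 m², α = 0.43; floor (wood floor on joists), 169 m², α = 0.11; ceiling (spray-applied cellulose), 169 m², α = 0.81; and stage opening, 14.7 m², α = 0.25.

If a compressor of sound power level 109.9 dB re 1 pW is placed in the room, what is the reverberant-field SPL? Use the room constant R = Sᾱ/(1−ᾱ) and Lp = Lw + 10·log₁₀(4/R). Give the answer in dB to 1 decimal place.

91.5 dB

Σ(Sᵢαᵢ) = 124.3×0.09 + 17×0.43 + 169×0.11 + 169×0.81 + 14.7×0.25 = 177.652; total area S = 494.0 m².
ᾱ = 0.3596, so room constant R = A/(1−ᾱ) = 277.408 m².
Lp = Lw + 10 log₁₀(4/R) = 109.9 -18.41 = 91.5 dB.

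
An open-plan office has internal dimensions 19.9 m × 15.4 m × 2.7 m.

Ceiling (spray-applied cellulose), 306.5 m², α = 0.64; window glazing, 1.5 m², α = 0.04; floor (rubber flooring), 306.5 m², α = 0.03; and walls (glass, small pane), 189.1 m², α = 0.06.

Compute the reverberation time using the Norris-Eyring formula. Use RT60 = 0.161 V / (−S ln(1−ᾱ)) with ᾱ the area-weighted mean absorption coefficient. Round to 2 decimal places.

S = Σ Sᵢ = 803.6 m².
Absorption A = 306.5×0.64 + 1.5×0.04 + 306.5×0.03 + 189.1×0.06 = 216.761 sabins.
Mean coefficient ᾱ = A/S = 0.2697.
Eyring denominator: −S ln(1−ᾱ) = 252.571.
V = 19.9 × 15.4 × 2.7 = 827.442 m³.
T = 0.161·V/[−S·ln(1−ᾱ)] = 0.161·827.442/252.571 = 0.53 s.

0.53 seconds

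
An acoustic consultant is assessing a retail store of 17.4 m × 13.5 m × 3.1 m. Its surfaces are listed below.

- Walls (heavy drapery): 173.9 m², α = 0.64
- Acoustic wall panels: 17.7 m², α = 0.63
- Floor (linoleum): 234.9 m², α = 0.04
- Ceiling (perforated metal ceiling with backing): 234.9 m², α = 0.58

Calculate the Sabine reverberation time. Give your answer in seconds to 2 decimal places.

0.44 sec

Summing Sᵢαᵢ: 111.296 + 11.151 + 9.396 + 136.242 → A = 268.085 sabins.
Room volume: 728.19 m³.
T = 0.161 V/A = 0.161·728.19/268.085 = 0.44 s.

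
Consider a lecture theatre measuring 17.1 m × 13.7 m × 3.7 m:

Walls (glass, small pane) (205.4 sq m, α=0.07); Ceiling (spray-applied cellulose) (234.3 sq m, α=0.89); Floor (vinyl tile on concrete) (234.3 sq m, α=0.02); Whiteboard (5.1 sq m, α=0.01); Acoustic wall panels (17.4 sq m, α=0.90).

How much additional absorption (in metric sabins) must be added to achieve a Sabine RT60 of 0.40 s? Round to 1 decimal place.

105.6 sabins

Summing Sᵢαᵢ: 14.378 + 208.527 + 4.686 + 0.051 + 15.660 → A₁ = 243.302 sabins.
For T = 0.40 s, need A₂ = 0.161·V/T = 0.161·866.799/0.40 = 348.887 sabins.
Shortfall: 348.887 − 243.302 = 105.6 sabins.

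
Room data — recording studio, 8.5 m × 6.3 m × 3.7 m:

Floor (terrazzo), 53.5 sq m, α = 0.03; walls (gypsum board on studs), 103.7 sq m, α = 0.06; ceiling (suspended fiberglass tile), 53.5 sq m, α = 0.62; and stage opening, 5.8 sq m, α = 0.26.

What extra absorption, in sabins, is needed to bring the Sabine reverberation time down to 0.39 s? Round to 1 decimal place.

A₁ = Σ Sᵢαᵢ = 53.5*0.03 + 103.7*0.06 + 53.5*0.62 + 5.8*0.26 = 42.505 sabins.
Target A₂ = 0.161·198.135/0.39 = 81.794 sabins (V = 198.135 m³).
Shortfall: 81.794 − 42.505 = 39.3 sabins.

39.3 sabins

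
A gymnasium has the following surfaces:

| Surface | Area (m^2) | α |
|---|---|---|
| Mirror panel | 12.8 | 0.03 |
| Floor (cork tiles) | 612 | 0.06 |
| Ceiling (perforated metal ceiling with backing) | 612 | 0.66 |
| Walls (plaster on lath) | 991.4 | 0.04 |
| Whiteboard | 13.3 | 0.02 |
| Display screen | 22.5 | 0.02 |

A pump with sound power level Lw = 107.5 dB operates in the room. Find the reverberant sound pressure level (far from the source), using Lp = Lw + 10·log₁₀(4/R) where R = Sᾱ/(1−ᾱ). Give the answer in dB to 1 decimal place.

Σ(Sᵢαᵢ) = 12.8·0.03 + 612·0.06 + 612·0.66 + 991.4·0.04 + 13.3·0.02 + 22.5·0.02 = 481.396; total area S = 2264.0 m^2.
ᾱ = 0.2126, so room constant R = A/(1−ᾱ) = 611.374 m^2.
Lp = Lw + 10 log₁₀(4/R) = 107.5 -21.84 = 85.7 dB.

85.7 dB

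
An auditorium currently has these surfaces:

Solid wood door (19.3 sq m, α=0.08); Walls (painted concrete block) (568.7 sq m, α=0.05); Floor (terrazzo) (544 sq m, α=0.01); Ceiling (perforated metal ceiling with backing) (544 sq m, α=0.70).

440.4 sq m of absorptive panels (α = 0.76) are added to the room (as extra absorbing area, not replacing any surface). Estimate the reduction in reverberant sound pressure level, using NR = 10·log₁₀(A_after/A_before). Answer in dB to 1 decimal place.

2.6 dB

Summing Sᵢαᵢ: 1.544 + 28.435 + 5.440 + 380.800 → A_before = 416.219 sabins.
Added absorption = 440.4 × 0.76 = 334.704 sabins.
A_after = 416.219 + 334.704 = 750.923 sabins.
NR = 10·log₁₀(750.923/416.219) = 2.6 dB.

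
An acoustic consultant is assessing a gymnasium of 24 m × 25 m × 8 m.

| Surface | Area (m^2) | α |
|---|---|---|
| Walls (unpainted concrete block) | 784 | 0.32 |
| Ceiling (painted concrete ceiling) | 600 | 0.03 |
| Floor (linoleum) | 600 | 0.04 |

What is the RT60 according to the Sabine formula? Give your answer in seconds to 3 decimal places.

2.639 seconds

Summing Sᵢαᵢ: 250.880 + 18.000 + 24.000 → A = 292.880 sabins.
V = 24·25·8 = 4800 m³.
RT60 = 0.161 · V / A = 0.161 × 4800 / 292.880 = 2.639 s.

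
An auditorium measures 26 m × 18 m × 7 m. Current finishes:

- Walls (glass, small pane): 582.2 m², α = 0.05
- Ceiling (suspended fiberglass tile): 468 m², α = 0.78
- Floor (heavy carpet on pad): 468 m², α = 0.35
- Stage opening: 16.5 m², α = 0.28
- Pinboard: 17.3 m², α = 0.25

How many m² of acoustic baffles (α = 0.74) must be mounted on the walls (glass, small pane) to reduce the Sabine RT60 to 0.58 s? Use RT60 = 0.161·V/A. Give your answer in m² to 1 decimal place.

A₁ = Σ Sᵢαᵢ = 582.2*0.05 + 468*0.78 + 468*0.35 + 16.5*0.28 + 17.3*0.25 = 566.895 sabins.
V = 3276 m³. Target absorption A₂ = 0.161 × 3276 / 0.58 = 909.372 sabins.
ΔA needed = 909.372 − 566.895 = 342.477 sabins.
Each m² of panel replacing the walls (glass, small pane) adds (0.74 − 0.05) = 0.69 sabins.
Panel area = 342.477 / 0.69 = 496.3 m².

496.3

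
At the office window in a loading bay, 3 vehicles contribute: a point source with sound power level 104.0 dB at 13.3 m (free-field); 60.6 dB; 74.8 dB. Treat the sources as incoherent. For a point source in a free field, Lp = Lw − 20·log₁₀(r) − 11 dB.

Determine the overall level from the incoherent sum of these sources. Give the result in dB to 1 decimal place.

Source at 13.3 m: Lp = 104.0 − 20·log₁₀(13.3) − 11 = 70.5 dB.
Sum in the linear (power) domain: Σ 10^(Lᵢ/10) = 10^(70.5/10) + 10^(60.6/10) + 10^(74.8/10) = 4.257e+07.
Back to dB: 10·log₁₀ Σ = 76.3 dB.

76.3 dB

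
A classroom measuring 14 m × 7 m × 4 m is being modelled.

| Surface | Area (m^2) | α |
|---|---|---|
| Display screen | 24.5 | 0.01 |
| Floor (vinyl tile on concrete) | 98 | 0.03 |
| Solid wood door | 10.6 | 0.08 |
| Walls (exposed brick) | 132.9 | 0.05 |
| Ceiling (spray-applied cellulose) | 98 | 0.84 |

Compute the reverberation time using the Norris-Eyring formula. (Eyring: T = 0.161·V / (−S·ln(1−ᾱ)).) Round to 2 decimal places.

S = Σ Sᵢ = 364.0 m^2.
Σ(Sᵢαᵢ) = 24.5×0.01 + 98×0.03 + 10.6×0.08 + 132.9×0.05 + 98×0.84 = 92.998.
Mean coefficient ᾱ = A/S = 0.2555.
−S·ln(1−ᾱ) = −364.0 × ln(1 − 0.2555) = 107.395.
V = 14 × 7 × 4 = 392 m³.
RT60 = 0.161 × 392 / 107.395 = 0.59 s.

0.59 s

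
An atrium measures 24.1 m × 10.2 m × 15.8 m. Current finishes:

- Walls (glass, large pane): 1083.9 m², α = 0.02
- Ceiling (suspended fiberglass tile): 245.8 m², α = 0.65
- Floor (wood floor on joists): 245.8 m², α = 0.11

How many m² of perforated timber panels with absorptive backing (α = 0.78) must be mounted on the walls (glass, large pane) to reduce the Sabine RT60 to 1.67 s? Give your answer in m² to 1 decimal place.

Total absorption A₁ = 1083.9*0.02 + 245.8*0.65 + 245.8*0.11
  = 21.678 + 159.770 + 27.038 = 208.486 m² sabins.
Required A₂ = 0.161·3883.956/1.67 = 374.441 sabins.
Absorption to add: 374.441 − 208.486 = 165.955 sabins.
Each m² of panel replacing the walls (glass, large pane) adds (0.78 − 0.02) = 0.76 sabins.
Panel area = 165.955 / 0.76 = 218.4 m².

218.4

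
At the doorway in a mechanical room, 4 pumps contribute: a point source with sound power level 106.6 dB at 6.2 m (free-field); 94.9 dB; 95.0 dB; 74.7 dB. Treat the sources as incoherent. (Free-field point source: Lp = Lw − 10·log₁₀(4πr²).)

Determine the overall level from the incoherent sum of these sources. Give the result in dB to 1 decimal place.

Source at 6.2 m: Lp = 106.6 − 10·log₁₀(4π·6.2²) = 106.6 − 10·log₁₀(483.051) = 79.8 dB.
Σ 10^(Lᵢ/10) = 6.378e+09.
Combined level = 10 log₁₀(6.378e+09) = 98.0 dB.

98.0 dB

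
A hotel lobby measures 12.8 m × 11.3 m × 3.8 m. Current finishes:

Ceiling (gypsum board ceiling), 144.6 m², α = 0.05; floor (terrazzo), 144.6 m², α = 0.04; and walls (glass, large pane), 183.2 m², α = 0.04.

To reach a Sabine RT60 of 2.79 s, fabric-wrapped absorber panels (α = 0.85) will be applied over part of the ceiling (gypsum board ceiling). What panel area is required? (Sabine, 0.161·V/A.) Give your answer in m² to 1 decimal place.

14.2

Total absorption A₁ = 144.6×0.05 + 144.6×0.04 + 183.2×0.04
  = 7.230 + 5.784 + 7.328 = 20.342 m² sabins.
Required A₂ = 0.161·549.632/2.79 = 31.717 sabins.
ΔA needed = 31.717 − 20.342 = 11.375 sabins.
Each m² of panel replacing the ceiling (gypsum board ceiling) adds (0.85 − 0.05) = 0.80 sabins.
Panel area = 11.375 / 0.80 = 14.2 m².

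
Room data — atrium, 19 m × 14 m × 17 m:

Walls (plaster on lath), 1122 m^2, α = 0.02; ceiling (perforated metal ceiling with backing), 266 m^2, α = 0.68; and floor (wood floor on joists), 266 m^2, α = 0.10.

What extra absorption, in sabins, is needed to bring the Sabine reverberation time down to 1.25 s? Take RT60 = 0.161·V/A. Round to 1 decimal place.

A₁ = Σ Sᵢαᵢ = 1122*0.02 + 266*0.68 + 266*0.10 = 229.920 sabins.
Target A₂ = 0.161·4522/1.25 = 582.434 sabins (V = 4522 m³).
Additional absorption ΔA = 582.434 − 229.920 = 352.5 sabins.

352.5 sabins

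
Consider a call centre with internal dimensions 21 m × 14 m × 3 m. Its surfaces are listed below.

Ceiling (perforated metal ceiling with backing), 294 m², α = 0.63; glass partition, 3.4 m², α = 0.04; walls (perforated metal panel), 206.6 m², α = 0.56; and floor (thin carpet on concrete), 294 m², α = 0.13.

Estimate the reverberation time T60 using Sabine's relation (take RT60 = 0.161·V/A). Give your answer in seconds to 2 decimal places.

Equivalent absorption area: A = 294*0.63 + 3.4*0.04 + 206.6*0.56 + 294*0.13 = 339.272 m².
V = 21·14·3 = 882 m³.
T = 0.161 V/A = 0.161·882/339.272 = 0.42 s.

0.42 s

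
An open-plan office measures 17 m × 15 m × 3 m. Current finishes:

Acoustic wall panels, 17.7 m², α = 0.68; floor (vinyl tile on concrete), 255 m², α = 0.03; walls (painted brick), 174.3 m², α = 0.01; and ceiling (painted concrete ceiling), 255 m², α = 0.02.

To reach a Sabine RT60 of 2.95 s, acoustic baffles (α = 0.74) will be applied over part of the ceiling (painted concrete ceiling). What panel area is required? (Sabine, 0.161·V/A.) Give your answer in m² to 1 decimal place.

21.1

A₁ = Σ Sᵢαᵢ = 17.7×0.68 + 255×0.03 + 174.3×0.01 + 255×0.02 = 26.529 sabins.
Required A₂ = 0.161·765/2.95 = 41.751 sabins.
ΔA needed = 41.751 − 26.529 = 15.222 sabins.
Each m² of panel replacing the ceiling (painted concrete ceiling) adds (0.74 − 0.02) = 0.72 sabins.
Panel area = 15.222 / 0.72 = 21.1 m².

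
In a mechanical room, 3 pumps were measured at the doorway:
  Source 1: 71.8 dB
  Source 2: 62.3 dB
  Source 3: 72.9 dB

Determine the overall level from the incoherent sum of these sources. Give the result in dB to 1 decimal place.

75.6 dB

Converting to relative power and adding: 10^(71.8/10) + 10^(62.3/10) + 10^(72.9/10) = 3.633e+07.
Back to dB: 10·log₁₀ Σ = 75.6 dB.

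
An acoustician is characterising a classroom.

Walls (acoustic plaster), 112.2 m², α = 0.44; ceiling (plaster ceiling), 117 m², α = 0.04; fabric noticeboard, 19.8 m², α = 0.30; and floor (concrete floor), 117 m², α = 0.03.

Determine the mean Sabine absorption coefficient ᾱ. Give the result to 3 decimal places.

Total surface area S = 366.0 m².
Weighted sum Σ Sα = 63.498.
ᾱ = 63.498 / 366.0 = 0.173.

0.173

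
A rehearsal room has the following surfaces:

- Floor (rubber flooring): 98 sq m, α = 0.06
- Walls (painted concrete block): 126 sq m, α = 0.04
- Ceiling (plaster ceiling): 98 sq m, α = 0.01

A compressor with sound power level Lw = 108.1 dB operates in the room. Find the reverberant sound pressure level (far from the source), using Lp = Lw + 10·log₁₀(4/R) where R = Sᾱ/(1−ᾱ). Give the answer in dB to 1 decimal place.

Σ(Sᵢαᵢ) = 98×0.06 + 126×0.04 + 98×0.01 = 11.900; total area S = 322.0 sq m.
ᾱ = 0.0370, so room constant R = A/(1−ᾱ) = 12.357 sq m.
Lp = 108.1 + 10·log₁₀(4/12.357) = 108.1 + (-4.90) = 103.2 dB.

103.2 dB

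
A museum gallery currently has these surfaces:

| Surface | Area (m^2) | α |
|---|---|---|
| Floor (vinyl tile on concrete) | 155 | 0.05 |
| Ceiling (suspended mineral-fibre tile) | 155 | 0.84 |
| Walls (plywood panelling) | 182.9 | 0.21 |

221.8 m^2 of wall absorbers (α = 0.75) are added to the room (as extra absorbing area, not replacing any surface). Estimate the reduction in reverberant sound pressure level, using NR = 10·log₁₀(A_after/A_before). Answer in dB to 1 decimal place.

2.9 dB

A_before = Σ Sᵢαᵢ = 155×0.05 + 155×0.84 + 182.9×0.21 = 176.359 sabins.
Added absorption = 221.8 × 0.75 = 166.350 sabins.
New total A_after = 342.709 sabins.
Reduction = 10 log₁₀(A_after/A_before) = 10 log₁₀(1.9432) = 2.9 dB.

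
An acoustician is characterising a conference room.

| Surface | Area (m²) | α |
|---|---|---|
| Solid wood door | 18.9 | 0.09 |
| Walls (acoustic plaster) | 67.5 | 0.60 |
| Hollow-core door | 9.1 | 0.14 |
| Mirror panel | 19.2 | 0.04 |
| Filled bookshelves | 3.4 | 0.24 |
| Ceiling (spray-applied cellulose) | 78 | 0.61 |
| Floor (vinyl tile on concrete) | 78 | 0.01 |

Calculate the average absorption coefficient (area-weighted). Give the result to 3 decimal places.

0.341

S = Σ Sᵢ = 18.9 + 67.5 + 9.1 + 19.2 + 3.4 + 78 + 78 = 274.1 m².
Weighted sum Σ Sα = 93.419.
ᾱ = A/S = 0.341.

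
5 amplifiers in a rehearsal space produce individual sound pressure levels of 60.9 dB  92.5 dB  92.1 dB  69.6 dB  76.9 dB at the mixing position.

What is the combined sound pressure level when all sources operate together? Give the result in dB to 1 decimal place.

Sum in the linear (power) domain: Σ 10^(Lᵢ/10) = 10^(60.9/10) + 10^(92.5/10) + 10^(92.1/10) + 10^(69.6/10) + 10^(76.9/10) = 3.459e+09.
Combined level = 10 log₁₀(3.459e+09) = 95.4 dB.

95.4 dB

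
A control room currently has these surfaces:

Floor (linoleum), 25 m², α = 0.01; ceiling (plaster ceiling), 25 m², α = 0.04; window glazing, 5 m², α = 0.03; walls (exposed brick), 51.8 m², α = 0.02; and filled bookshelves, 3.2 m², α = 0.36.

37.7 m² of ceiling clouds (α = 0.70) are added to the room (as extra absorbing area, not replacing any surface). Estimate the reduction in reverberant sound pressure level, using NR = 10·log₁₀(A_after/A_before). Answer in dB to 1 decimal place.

Summing Sᵢαᵢ: 0.250 + 1.000 + 0.150 + 1.036 + 1.152 → A_before = 3.588 sabins.
Added absorption = 37.7 × 0.70 = 26.390 sabins.
A_after = 3.588 + 26.390 = 29.978 sabins.
Reduction = 10 log₁₀(A_after/A_before) = 10 log₁₀(8.3551) = 9.2 dB.

9.2 dB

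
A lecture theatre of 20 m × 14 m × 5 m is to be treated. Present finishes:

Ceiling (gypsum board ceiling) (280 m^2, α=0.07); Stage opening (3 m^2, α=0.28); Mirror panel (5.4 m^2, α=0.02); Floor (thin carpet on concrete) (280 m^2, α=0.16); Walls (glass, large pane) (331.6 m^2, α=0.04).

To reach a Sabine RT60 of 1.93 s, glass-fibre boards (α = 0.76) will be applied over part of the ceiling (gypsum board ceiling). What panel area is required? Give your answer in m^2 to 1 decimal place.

55.3

Total absorption A₁ = 280×0.07 + 3×0.28 + 5.4×0.02 + 280×0.16 + 331.6×0.04
  = 19.600 + 0.840 + 0.108 + 44.800 + 13.264 = 78.612 m^2 sabins.
V = 1400 m³. Target absorption A₂ = 0.161 × 1400 / 1.93 = 116.788 sabins.
ΔA needed = 116.788 − 78.612 = 38.176 sabins.
Net gain per m^2: Δα = 0.76 − 0.07 = 0.69.
Panel area = 38.176 / 0.69 = 55.3 m^2.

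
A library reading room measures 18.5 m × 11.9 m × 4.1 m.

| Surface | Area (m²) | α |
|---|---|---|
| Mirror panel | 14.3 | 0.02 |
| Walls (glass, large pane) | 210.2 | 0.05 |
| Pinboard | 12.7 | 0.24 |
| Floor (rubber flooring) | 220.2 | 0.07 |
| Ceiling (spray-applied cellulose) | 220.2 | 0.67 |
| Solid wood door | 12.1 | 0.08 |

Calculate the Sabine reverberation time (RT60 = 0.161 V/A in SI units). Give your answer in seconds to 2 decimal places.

Equivalent absorption area: A = 14.3×0.02 + 210.2×0.05 + 12.7×0.24 + 220.2×0.07 + 220.2×0.67 + 12.1×0.08 = 177.760 m².
Volume V = 18.5 × 11.9 × 4.1 = 902.615 m³.
T = 0.161 V/A = 0.161·902.615/177.760 = 0.82 s.

0.82 seconds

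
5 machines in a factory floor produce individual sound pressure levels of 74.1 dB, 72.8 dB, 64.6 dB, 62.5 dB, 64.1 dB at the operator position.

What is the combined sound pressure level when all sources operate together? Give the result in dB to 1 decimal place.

Sum in the linear (power) domain: Σ 10^(Lᵢ/10) = 10^(74.1/10) + 10^(72.8/10) + 10^(64.6/10) + 10^(62.5/10) + 10^(64.1/10) = 5.199e+07.
Combined level = 10 log₁₀(5.199e+07) = 77.2 dB.

77.2 dB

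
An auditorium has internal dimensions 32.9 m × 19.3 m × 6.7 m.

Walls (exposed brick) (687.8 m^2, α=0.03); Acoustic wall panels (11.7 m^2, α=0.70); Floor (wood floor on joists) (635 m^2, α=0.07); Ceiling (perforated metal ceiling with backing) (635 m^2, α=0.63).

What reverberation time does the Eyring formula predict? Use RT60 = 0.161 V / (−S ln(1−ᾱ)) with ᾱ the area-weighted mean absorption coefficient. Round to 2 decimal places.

1.27 s

S = Σ Sᵢ = 1969.5 m^2.
Absorption A = 687.8·0.03 + 11.7·0.70 + 635·0.07 + 635·0.63 = 473.324 sabins.
ᾱ = 473.324 / 1969.5 = 0.2403.
Eyring denominator: −S ln(1−ᾱ) = 541.281.
V = 32.9 × 19.3 × 6.7 = 4254.299 m³.
T = 0.161·V/[−S·ln(1−ᾱ)] = 0.161·4254.299/541.281 = 1.27 s.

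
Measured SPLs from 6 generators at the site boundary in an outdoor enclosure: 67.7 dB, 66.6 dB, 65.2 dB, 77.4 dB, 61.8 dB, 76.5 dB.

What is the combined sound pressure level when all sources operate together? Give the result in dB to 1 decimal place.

80.6 dB

Sum in the linear (power) domain: Σ 10^(Lᵢ/10) = 10^(67.7/10) + 10^(66.6/10) + 10^(65.2/10) + 10^(77.4/10) + 10^(61.8/10) + 10^(76.5/10) = 1.149e+08.
Back to dB: 10·log₁₀ Σ = 80.6 dB.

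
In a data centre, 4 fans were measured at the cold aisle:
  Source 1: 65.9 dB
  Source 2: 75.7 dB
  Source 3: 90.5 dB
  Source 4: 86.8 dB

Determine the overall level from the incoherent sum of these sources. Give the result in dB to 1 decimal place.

Sum in the linear (power) domain: Σ 10^(Lᵢ/10) = 10^(65.9/10) + 10^(75.7/10) + 10^(90.5/10) + 10^(86.8/10) = 1.642e+09.
L_total = 10·log₁₀(1.642e+09) = 92.2 dB.

92.2 dB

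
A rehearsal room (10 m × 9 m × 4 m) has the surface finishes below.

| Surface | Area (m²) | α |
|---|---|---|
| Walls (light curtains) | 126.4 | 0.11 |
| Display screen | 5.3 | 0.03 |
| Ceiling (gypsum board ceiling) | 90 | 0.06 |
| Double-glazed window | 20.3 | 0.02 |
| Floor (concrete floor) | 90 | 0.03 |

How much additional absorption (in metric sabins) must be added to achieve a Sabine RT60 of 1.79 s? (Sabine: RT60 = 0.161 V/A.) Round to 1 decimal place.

9.8 sabins

A₁ = Σ Sᵢαᵢ = 126.4*0.11 + 5.3*0.03 + 90*0.06 + 20.3*0.02 + 90*0.03 = 22.569 sabins.
For T = 1.79 s, need A₂ = 0.161·V/T = 0.161·360/1.79 = 32.380 sabins.
Additional absorption ΔA = 32.380 − 22.569 = 9.8 sabins.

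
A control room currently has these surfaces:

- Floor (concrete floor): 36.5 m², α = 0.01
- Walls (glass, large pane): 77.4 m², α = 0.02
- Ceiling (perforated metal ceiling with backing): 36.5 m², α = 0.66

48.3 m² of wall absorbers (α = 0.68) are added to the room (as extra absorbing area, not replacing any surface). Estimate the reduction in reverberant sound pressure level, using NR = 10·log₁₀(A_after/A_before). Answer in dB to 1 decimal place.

Equivalent absorption area: A_before = 36.5×0.01 + 77.4×0.02 + 36.5×0.66 = 26.003 m².
Treatment contributes 48.3·0.68 = 32.844 sabins.
New total A_after = 58.847 sabins.
Reduction = 10 log₁₀(A_after/A_before) = 10 log₁₀(2.2631) = 3.5 dB.

3.5 dB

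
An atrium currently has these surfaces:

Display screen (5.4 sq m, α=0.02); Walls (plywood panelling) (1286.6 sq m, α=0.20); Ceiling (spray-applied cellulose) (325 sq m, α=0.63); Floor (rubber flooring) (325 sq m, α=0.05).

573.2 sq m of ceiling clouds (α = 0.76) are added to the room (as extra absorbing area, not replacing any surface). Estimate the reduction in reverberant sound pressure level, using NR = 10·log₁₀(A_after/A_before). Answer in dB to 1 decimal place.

2.8 dB

A_before = Σ Sᵢαᵢ = 5.4*0.02 + 1286.6*0.20 + 325*0.63 + 325*0.05 = 478.428 sabins.
Treatment contributes 573.2·0.76 = 435.632 sabins.
A_after = 478.428 + 435.632 = 914.060 sabins.
Reduction = 10 log₁₀(A_after/A_before) = 10 log₁₀(1.9105) = 2.8 dB.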